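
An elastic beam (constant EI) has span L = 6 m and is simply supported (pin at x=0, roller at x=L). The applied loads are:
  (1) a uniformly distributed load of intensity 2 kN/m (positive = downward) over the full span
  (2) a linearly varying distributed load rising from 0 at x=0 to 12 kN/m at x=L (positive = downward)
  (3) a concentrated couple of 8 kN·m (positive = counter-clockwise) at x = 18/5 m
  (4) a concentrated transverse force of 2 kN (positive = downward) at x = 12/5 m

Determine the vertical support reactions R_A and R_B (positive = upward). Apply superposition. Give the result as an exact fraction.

Load 1 — uniform load w=2 kN/m over full span:
  R_A = wL/2 = 2·6/2 = 6 kN
  R_B = wL/2 = 2·6/2 = 6 kN
Load 2 — triangular load w₀=12 kN/m (0→w₀ over full span):
  R_A = w₀L/6 = 12·6/6 = 12 kN
  R_B = w₀L/3 = 12·6/3 = 24 kN
Load 3 — applied couple M₀=8 kN·m at a=18/5 m (b=L-a=12/5):
  R_A = M₀/L = 8/6 = 4/3 kN
  R_B = -M₀/L = -8/6 = -4/3 kN
Load 4 — point force P=2 kN at a=12/5 m (b=L-a=18/5):
  R_A = Pb/L = 2·(18/5)/6 = 6/5 kN
  R_B = Pa/L = 2·(12/5)/6 = 4/5 kN
Superposition: R_A = 308/15 kN, R_B = 442/15 kN

R_A = 308/15 kN, R_B = 442/15 kN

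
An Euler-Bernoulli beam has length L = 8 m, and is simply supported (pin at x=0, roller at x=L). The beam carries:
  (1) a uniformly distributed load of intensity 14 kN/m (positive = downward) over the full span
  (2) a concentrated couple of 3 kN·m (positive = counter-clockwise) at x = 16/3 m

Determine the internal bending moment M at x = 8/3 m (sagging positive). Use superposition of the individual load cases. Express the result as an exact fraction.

M(8/3) = 905/9 kN·m

Load 1 — uniform load w=14 kN/m over full span:
  M_1 = wx(L-x)/2 = 14·(8/3)·(8-(8/3))/2 = 896/9 kN·m
Load 2 — applied couple M₀=3 kN·m at a=16/3 m (b=L-a=8/3):
  M_2 = M₀x/L  [x≤a] = 3·(8/3)/8 = 1 kN·m
Superposition: M = Σ M_i = 905/9 kN·m ≈ 100.555556 kN·m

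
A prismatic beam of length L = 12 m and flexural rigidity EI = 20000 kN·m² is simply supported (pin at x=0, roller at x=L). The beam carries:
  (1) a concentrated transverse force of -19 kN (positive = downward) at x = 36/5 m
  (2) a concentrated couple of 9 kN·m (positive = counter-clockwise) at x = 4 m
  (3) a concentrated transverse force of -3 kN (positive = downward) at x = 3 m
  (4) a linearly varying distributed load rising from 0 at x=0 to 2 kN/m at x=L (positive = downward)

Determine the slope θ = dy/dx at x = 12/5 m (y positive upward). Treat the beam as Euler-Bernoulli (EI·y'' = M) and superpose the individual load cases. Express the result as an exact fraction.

Load 1 — point force P=-19 kN at a=36/5 m (b=L-a=24/5):
  θ_1 = -Pb(L²-b²-3x²)/(6LEI)  [x≤a] = -(-19)·(24/5)·(12²-(24/5)²-3·(12/5)²)/(6·12·20000) = 513/78125 rad
Load 2 — applied couple M₀=9 kN·m at a=4 m (b=L-a=8):
  θ_2 = (M₀x²/(2L)+C₁)/EI  [x≤a] with C₁=M₀(3b²-L²)/(6L)=6 = (9·(12/5)²/(2·12)+6)/20000 = 51/125000 rad
Load 3 — point force P=-3 kN at a=3 m (b=L-a=9):
  θ_3 = -Pb(L²-b²-3x²)/(6LEI)  [x≤a] = -(-3)·9·(12²-9²-3·(12/5)²)/(6·12·20000) = 3429/4000000 rad
Load 4 — triangular load w₀=2 kN/m (0→w₀ over full span):
  θ_4 = -w₀(7L⁴-30L²x²+15x⁴)/(360LEI) = -2·(7·12⁴-30·12²·(12/5)²+15·(12/5)⁴)/(360·12·20000) = -1092/390625 rad
Superposition: θ = Σ θ_i = 503613/100000000 rad ≈ 0.005036 rad

θ(12/5) = 503613/100000000 rad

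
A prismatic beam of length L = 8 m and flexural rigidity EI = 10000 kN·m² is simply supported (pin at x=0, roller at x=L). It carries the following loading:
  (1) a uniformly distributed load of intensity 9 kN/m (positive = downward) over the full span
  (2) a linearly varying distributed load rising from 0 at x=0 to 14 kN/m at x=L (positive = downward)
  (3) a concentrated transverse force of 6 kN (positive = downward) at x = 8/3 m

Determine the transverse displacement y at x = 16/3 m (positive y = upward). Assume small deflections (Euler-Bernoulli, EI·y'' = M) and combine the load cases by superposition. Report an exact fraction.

Load 1 — uniform load w=9 kN/m over full span:
  y_1 = -wx(L³-2Lx²+x³)/(24EI) = -9·(16/3)·(8³-2·8·(16/3)²+(16/3)³)/(24·10000) = -704/16875 m
Load 2 — triangular load w₀=14 kN/m (0→w₀ over full span):
  y_2 = -w₀x(7L⁴-10L²x²+3x⁴)/(360LEI) = -14·(16/3)·(7·8⁴-10·8²·(16/3)²+3·(16/3)⁴)/(360·8·10000) = -15232/455625 m
Load 3 — point force P=6 kN at a=8/3 m (b=L-a=16/3):
  y_3 = -Pa(L-x)(2Lx-a²-x²)/(6LEI)  [x>a] = -6·(8/3)·(8-(16/3))·(2·8·(16/3)-(8/3)²-(16/3)²)/(6·8·10000) = -224/50625 m
Superposition: y = Σ y_i = -36256/455625 m ≈ -0.079574 m

y(16/3) = -36256/455625 m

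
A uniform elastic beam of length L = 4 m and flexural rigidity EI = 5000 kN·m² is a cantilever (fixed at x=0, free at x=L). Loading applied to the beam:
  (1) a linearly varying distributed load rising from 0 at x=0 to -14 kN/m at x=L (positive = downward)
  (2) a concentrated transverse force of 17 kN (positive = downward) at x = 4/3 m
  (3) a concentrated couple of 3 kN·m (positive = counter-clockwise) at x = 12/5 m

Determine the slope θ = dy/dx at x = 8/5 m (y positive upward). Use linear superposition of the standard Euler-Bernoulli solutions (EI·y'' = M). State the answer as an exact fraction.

θ(8/5) = 52222/3515625 rad

Load 1 — triangular load w₀=-14 kN/m (0→w₀ over full span):
  θ_1 = (w₀Lx²/4-w₀L²x/3-w₀x⁴/(24L))/EI = ((-14)·4·(8/5)²/4-(-14)·4²·(8/5)/3-(-14)·(8/5)⁴/(24·4))/5000 = 6608/390625 rad
Load 2 — point force P=17 kN at a=4/3 m (b=L-a=8/3):
  θ_2 = -Pa²/(2EI)  [x>a] = -17·(4/3)²/(2·5000) = -17/5625 rad
Load 3 — applied couple M₀=3 kN·m at a=12/5 m (b=L-a=8/5):
  θ_3 = M₀x/EI  [x≤a] = 3·(8/5)/5000 = 3/3125 rad
Superposition: θ = Σ θ_i = 52222/3515625 rad ≈ 0.014854 rad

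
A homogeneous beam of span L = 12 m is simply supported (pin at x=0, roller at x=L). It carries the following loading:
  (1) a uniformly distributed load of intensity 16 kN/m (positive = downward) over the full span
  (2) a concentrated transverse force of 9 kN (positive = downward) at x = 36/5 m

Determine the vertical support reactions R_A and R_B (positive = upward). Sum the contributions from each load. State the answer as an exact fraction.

R_A = 498/5 kN, R_B = 507/5 kN

Load 1 — uniform load w=16 kN/m over full span:
  R_A = wL/2 = 16·12/2 = 96 kN
  R_B = wL/2 = 16·12/2 = 96 kN
Load 2 — point force P=9 kN at a=36/5 m (b=L-a=24/5):
  R_A = Pb/L = 9·(24/5)/12 = 18/5 kN
  R_B = Pa/L = 9·(36/5)/12 = 27/5 kN
Superposition: R_A = 498/5 kN, R_B = 507/5 kN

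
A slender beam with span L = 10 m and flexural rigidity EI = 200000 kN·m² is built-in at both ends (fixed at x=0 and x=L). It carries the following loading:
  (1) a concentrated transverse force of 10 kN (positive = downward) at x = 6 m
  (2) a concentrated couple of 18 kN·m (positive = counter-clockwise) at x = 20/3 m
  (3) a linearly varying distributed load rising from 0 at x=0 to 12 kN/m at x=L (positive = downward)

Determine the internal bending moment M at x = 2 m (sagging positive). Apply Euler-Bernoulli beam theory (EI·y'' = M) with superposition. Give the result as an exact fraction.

Load 1 — point force P=10 kN at a=6 m (b=L-a=4):
  M_1 = Pb²(3a+b)x/L³ - Pab²/L²  [x≤a] = 10·4²·(3·6+4)·2/10³ - 10·6·4²/10² = -64/25 kN·m
Load 2 — applied couple M₀=18 kN·m at a=20/3 m (b=L-a=10/3):
  M_2 = R_Ax - M_A  [x≤a] with R_A=12/5, M_A=6 = (12/5)·2 - 6 = -6/5 kN·m
Load 3 — triangular load w₀=12 kN/m (0→w₀ over full span):
  M_3 = 3w₀Lx/20 - w₀L²/30 - w₀x³/(6L) = 3·12·10·2/20 - 12·10²/30 - 12·2³/(6·10) = -28/5 kN·m
Superposition: M = Σ M_i = -234/25 kN·m ≈ -9.360000 kN·m

M(2) = -234/25 kN·m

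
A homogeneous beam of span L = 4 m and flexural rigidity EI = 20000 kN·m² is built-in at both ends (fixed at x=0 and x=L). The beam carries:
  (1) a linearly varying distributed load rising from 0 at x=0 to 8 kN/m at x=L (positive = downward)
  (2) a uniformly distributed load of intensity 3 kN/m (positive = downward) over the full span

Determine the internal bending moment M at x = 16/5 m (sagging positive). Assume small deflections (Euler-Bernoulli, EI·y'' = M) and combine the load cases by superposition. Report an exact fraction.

Load 1 — triangular load w₀=8 kN/m (0→w₀ over full span):
  M_1 = 3w₀Lx/20 - w₀L²/30 - w₀x³/(6L) = 3·8·4·(16/5)/20 - 8·4²/30 - 8·(16/5)³/(6·4) = 64/375 kN·m
Load 2 — uniform load w=3 kN/m over full span:
  M_2 = wLx/2 - wL²/12 - wx²/2 = 3·4·(16/5)/2 - 3·4²/12 - 3·(16/5)²/2 = -4/25 kN·m
Superposition: M = Σ M_i = 4/375 kN·m ≈ 0.010667 kN·m

M(16/5) = 4/375 kN·m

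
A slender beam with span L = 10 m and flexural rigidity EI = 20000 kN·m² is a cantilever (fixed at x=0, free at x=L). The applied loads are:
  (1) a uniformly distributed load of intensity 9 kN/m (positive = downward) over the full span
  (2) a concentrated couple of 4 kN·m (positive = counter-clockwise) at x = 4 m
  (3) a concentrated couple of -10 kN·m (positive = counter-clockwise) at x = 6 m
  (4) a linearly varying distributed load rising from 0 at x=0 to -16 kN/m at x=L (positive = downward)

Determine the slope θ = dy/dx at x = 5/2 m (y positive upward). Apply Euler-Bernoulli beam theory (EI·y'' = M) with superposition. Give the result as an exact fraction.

θ(5/2) = 163/16000 rad

Load 1 — uniform load w=9 kN/m over full span:
  θ_1 = -wx(x²-3Lx+3L²)/(6EI) = -9·(5/2)·((5/2)²-3·10·(5/2)+3·10²)/(6·20000) = -111/2560 rad
Load 2 — applied couple M₀=4 kN·m at a=4 m (b=L-a=6):
  θ_2 = M₀x/EI  [x≤a] = 4·(5/2)/20000 = 1/2000 rad
Load 3 — applied couple M₀=-10 kN·m at a=6 m (b=L-a=4):
  θ_3 = M₀x/EI  [x≤a] = (-10)·(5/2)/20000 = -1/800 rad
Load 4 — triangular load w₀=-16 kN/m (0→w₀ over full span):
  θ_4 = (w₀Lx²/4-w₀L²x/3-w₀x⁴/(24L))/EI = ((-16)·10·(5/2)²/4-(-16)·10²·(5/2)/3-(-16)·(5/2)⁴/(24·10))/20000 = 139/2560 rad
Superposition: θ = Σ θ_i = 163/16000 rad ≈ 0.010188 rad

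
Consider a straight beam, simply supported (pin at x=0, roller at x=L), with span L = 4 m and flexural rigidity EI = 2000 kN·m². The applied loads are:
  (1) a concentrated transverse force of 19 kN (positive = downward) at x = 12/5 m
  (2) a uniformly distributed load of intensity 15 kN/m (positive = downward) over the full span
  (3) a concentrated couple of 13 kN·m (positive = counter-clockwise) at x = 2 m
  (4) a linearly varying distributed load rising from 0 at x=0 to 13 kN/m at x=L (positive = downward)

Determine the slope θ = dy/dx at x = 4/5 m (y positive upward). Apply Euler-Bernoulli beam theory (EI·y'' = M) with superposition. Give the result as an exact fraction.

θ(4/5) = -684659/22500000 rad

Load 1 — point force P=19 kN at a=12/5 m (b=L-a=8/5):
  θ_1 = -Pb(L²-b²-3x²)/(6LEI)  [x≤a] = -19·(8/5)·(4²-(8/5)²-3·(4/5)²)/(6·4·2000) = -114/15625 rad
Load 2 — uniform load w=15 kN/m over full span:
  θ_2 = -w(L³-6Lx²+4x³)/(24EI) = -15·(4³-6·4·(4/5)²+4·(4/5)³)/(24·2000) = -99/6250 rad
Load 3 — applied couple M₀=13 kN·m at a=2 m (b=L-a=2):
  θ_3 = (M₀x²/(2L)+C₁)/EI  [x≤a] with C₁=M₀(3b²-L²)/(6L)=-13/6 = (13·(4/5)²/(2·4)+(-13/6))/2000 = -169/300000 rad
Load 4 — triangular load w₀=13 kN/m (0→w₀ over full span):
  θ_4 = -w₀(7L⁴-30L²x²+15x⁴)/(360LEI) = -13·(7·4⁴-30·4²·(4/5)²+15·(4/5)⁴)/(360·4·2000) = -4732/703125 rad
Superposition: θ = Σ θ_i = -684659/22500000 rad ≈ -0.030429 rad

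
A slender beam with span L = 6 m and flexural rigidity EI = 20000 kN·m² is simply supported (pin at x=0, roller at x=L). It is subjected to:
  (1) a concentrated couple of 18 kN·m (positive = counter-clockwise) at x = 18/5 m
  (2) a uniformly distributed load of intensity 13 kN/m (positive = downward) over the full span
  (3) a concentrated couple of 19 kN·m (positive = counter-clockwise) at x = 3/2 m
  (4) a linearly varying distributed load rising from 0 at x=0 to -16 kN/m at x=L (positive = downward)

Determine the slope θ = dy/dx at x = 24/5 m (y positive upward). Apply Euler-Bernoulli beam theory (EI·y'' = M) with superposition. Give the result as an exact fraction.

θ(24/5) = 249689/200000000 rad

Load 1 — applied couple M₀=18 kN·m at a=18/5 m (b=L-a=12/5):
  θ_1 = (M₀x²/(2L)-M₀(x-a)+C₁)/EI  [x>a] with C₁=M₀(3b²-L²)/(6L)=-234/25 = (18·(24/5)²/(2·6)-18·((24/5)-(18/5))+(-234/25))/20000 = 9/50000 rad
Load 2 — uniform load w=13 kN/m over full span:
  θ_2 = -w(L³-6Lx²+4x³)/(24EI) = -13·(6³-6·6·(24/5)²+4·(24/5)³)/(24·20000) = 11583/2500000 rad
Load 3 — applied couple M₀=19 kN·m at a=3/2 m (b=L-a=9/2):
  θ_3 = (M₀x²/(2L)-M₀(x-a)+C₁)/EI  [x>a] with C₁=M₀(3b²-L²)/(6L)=209/16 = (19·(24/5)²/(2·6)-19·((24/5)-(3/2))+(209/16))/20000 = -5263/8000000 rad
Load 4 — triangular load w₀=-16 kN/m (0→w₀ over full span):
  θ_4 = -w₀(7L⁴-30L²x²+15x⁴)/(360LEI) = -(-16)·(7·6⁴-30·6²·(24/5)²+15·(24/5)⁴)/(360·6·20000) = -2271/781250 rad
Superposition: θ = Σ θ_i = 249689/200000000 rad ≈ 0.001248 rad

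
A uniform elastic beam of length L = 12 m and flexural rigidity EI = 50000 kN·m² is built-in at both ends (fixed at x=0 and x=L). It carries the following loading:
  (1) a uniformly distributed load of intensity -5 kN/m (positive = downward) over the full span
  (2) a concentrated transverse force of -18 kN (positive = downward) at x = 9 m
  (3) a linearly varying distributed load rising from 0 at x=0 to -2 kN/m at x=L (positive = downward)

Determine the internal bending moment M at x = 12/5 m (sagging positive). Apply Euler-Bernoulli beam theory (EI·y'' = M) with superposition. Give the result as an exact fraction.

M(12/5) = 7119/1000 kN·m

Load 1 — uniform load w=-5 kN/m over full span:
  M_1 = wLx/2 - wL²/12 - wx²/2 = (-5)·12·(12/5)/2 - (-5)·12²/12 - (-5)·(12/5)²/2 = 12/5 kN·m
Load 2 — point force P=-18 kN at a=9 m (b=L-a=3):
  M_2 = Pb²(3a+b)x/L³ - Pab²/L²  [x≤a] = (-18)·3²·(3·9+3)·(12/5)/12³ - (-18)·9·3²/12² = 27/8 kN·m
Load 3 — triangular load w₀=-2 kN/m (0→w₀ over full span):
  M_3 = 3w₀Lx/20 - w₀L²/30 - w₀x³/(6L) = 3·(-2)·12·(12/5)/20 - (-2)·12²/30 - (-2)·(12/5)³/(6·12) = 168/125 kN·m
Superposition: M = Σ M_i = 7119/1000 kN·m ≈ 7.119000 kN·m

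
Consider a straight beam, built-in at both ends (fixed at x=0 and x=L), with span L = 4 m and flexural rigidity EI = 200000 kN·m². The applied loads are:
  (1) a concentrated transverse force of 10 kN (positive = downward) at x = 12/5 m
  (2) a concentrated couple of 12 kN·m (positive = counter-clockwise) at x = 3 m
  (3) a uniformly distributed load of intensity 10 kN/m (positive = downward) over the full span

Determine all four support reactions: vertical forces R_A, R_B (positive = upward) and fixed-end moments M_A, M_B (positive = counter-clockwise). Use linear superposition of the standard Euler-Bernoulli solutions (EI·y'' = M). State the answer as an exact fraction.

R_A = 5379/200 kN, M_A = 6277/300 kN·m, R_B = 4621/200 kN, M_B = -6403/300 kN·m

Load 1 — point force P=10 kN at a=12/5 m (b=L-a=8/5):
  R_A = Pb²(3a+b)/L³ = 10·(8/5)²·(3·(12/5)+(8/5))/4³ = 88/25 kN
  M_A = Pab²/L² = 10·(12/5)·(8/5)²/4² = 96/25 kN·m
  R_B = Pa²(a+3b)/L³ = 10·(12/5)²·((12/5)+3·(8/5))/4³ = 162/25 kN
  M_B = -Pa²b/L² = -10·(12/5)²·(8/5)/4² = -144/25 kN·m
Load 2 — applied couple M₀=12 kN·m at a=3 m (b=L-a=1):
  R_A = 6M₀ab/L³ = 6·12·3·1/4³ = 27/8 kN
  M_A = M₀b(2a-b)/L² = 12·1·(2·3-1)/4² = 15/4 kN·m
  R_B = -6M₀ab/L³ = -6·12·3·1/4³ = -27/8 kN
  M_B = M₀a(2b-a)/L² = 12·3·(2·1-3)/4² = -9/4 kN·m
Load 3 — uniform load w=10 kN/m over full span:
  R_A = wL/2 = 10·4/2 = 20 kN
  M_A = wL²/12 = 10·4²/12 = 40/3 kN·m
  R_B = wL/2 = 10·4/2 = 20 kN
  M_B = -wL²/12 = -10·4²/12 = -40/3 kN·m
Superposition: R_A = 5379/200 kN, M_A = 6277/300 kN·m, R_B = 4621/200 kN, M_B = -6403/300 kN·m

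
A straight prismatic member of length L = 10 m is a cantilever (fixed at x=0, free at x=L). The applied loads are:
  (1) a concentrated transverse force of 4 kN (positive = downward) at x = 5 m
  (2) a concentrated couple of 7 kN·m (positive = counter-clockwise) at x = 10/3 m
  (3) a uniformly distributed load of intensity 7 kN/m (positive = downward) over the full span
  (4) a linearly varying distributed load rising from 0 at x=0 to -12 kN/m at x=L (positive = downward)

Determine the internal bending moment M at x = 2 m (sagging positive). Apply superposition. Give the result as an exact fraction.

Load 1 — point force P=4 kN at a=5 m (b=L-a=5):
  M_1 = -P(a-x)  [x≤a] = -4·(5-2) = -12 kN·m
Load 2 — applied couple M₀=7 kN·m at a=10/3 m (b=L-a=20/3):
  M_2 = M₀  [x≤a] = 7 = 7 kN·m
Load 3 — uniform load w=7 kN/m over full span:
  M_3 = -w(L-x)²/2 = -7·(10-2)²/2 = -224 kN·m
Load 4 — triangular load w₀=-12 kN/m (0→w₀ over full span):
  M_4 = w₀Lx/2 - w₀L²/3 - w₀x³/(6L) = (-12)·10·2/2 - (-12)·10²/3 - (-12)·2³/(6·10) = 1408/5 kN·m
Superposition: M = Σ M_i = 263/5 kN·m ≈ 52.600000 kN·m

M(2) = 263/5 kN·m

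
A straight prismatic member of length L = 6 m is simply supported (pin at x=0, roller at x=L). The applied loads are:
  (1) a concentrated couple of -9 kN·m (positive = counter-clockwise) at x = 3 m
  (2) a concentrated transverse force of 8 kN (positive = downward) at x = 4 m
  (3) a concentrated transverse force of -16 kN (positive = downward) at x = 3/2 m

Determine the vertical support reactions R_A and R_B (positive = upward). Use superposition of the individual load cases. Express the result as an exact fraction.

Load 1 — applied couple M₀=-9 kN·m at a=3 m (b=L-a=3):
  R_A = M₀/L = (-9)/6 = -3/2 kN
  R_B = -M₀/L = -(-9)/6 = 3/2 kN
Load 2 — point force P=8 kN at a=4 m (b=L-a=2):
  R_A = Pb/L = 8·2/6 = 8/3 kN
  R_B = Pa/L = 8·4/6 = 16/3 kN
Load 3 — point force P=-16 kN at a=3/2 m (b=L-a=9/2):
  R_A = Pb/L = (-16)·(9/2)/6 = -12 kN
  R_B = Pa/L = (-16)·(3/2)/6 = -4 kN
Superposition: R_A = -65/6 kN, R_B = 17/6 kN

R_A = -65/6 kN, R_B = 17/6 kN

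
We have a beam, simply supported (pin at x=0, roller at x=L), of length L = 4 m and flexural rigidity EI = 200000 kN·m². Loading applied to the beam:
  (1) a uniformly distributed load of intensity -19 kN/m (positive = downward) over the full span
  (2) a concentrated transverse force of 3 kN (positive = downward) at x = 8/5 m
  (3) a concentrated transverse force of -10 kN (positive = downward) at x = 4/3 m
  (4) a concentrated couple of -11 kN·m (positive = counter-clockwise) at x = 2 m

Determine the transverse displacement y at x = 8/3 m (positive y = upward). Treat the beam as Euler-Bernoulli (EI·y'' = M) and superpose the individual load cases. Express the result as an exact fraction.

y(8/3) = 908143/3037500000 m

Load 1 — uniform load w=-19 kN/m over full span:
  y_1 = -wx(L³-2Lx²+x³)/(24EI) = -(-19)·(8/3)·(4³-2·4·(8/3)²+(8/3)³)/(24·200000) = 209/759375 m
Load 2 — point force P=3 kN at a=8/5 m (b=L-a=12/5):
  y_2 = -Pa(L-x)(2Lx-a²-x²)/(6LEI)  [x>a] = -3·(8/5)·(4-(8/3))·(2·4·(8/3)-(8/5)²-(8/3)²)/(6·4·200000) = -164/10546875 m
Load 3 — point force P=-10 kN at a=4/3 m (b=L-a=8/3):
  y_3 = -Pa(L-x)(2Lx-a²-x²)/(6LEI)  [x>a] = -(-10)·(4/3)·(4-(8/3))·(2·4·(8/3)-(4/3)²-(8/3)²)/(6·4·200000) = 7/151875 m
Load 4 — applied couple M₀=-11 kN·m at a=2 m (b=L-a=2):
  y_4 = (M₀x³/(6L)-M₀(x-a)²/2+C₁x)/EI  [x>a] with C₁=M₀(3b²-L²)/(6L)=11/6 = ((-11)·(8/3)³/(6·4)-(-11)·((8/3)-2)²/2+(11/6)·(8/3))/200000 = -11/1620000 m
Superposition: y = Σ y_i = 908143/3037500000 m ≈ 0.000299 m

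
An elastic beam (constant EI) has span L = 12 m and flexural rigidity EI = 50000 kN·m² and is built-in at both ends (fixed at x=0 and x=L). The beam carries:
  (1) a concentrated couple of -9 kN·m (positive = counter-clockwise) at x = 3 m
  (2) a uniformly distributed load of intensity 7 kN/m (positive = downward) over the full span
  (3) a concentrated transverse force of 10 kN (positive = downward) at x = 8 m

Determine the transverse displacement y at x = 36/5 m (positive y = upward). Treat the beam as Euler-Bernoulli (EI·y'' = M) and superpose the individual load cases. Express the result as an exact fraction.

y(36/5) = -135729/15625000 m

Load 1 — applied couple M₀=-9 kN·m at a=3 m (b=L-a=9):
  y_1 = (R_Ax³/6 - M_Ax²/2 - M₀(x-a)²/2)/EI  [x>a] with R_A=-27/32, M_A=27/16 = ((-27/32)·(36/5)³/6 - (27/16)·(36/5)²/2 - (-9)·((36/5)-3)²/2)/50000 = -1053/3125000 m
Load 2 — uniform load w=7 kN/m over full span:
  y_2 = -wx²(L-x)²/(24EI) = -7·(36/5)²·(12-(36/5))²/(24·50000) = -13608/1953125 m
Load 3 — point force P=10 kN at a=8 m (b=L-a=4):
  y_3 = -Pb²x²(3aL-(3a+b)x)/(6L³EI)  [x≤a] = -10·4²·(36/5)²·(3·8·12-(3·8+4)·(36/5))/(6·12³·50000) = -108/78125 m
Superposition: y = Σ y_i = -135729/15625000 m ≈ -0.008687 m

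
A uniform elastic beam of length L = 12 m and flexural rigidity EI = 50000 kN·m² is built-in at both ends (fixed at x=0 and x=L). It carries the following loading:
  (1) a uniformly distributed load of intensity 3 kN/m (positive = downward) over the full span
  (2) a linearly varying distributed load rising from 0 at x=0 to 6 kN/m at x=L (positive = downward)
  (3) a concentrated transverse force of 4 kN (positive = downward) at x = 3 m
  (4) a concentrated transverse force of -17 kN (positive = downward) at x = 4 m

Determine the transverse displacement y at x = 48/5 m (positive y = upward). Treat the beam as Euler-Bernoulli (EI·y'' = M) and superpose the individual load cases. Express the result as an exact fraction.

Load 1 — uniform load w=3 kN/m over full span:
  y_1 = -wx²(L-x)²/(24EI) = -3·(48/5)²·(12-(48/5))²/(24·50000) = -2592/1953125 m
Load 2 — triangular load w₀=6 kN/m (0→w₀ over full span):
  y_2 = -w₀x²(L-x)²(x+2L)/(120LEI) = -6·(48/5)²·(12-(48/5))²·((48/5)+2·12)/(120·12·50000) = -72576/48828125 m
Load 3 — point force P=4 kN at a=3 m (b=L-a=9):
  y_3 = -Pa²(L-x)²(3bL-(3b+a)(L-x))/(6L³EI)  [x>a] = -4·3²·(12-(48/5))²·(3·9·12-(3·9+3)·(12-(48/5)))/(6·12³·50000) = -63/625000 m
Load 4 — point force P=-17 kN at a=4 m (b=L-a=8):
  y_4 = -Pa²(L-x)²(3bL-(3b+a)(L-x))/(6L³EI)  [x>a] = -(-17)·4²·(12-(48/5))²·(3·8·12-(3·8+4)·(12-(48/5)))/(6·12³·50000) = 782/1171875 m
Superposition: y = Σ y_i = -2633149/1171875000 m ≈ -0.002247 m

y(48/5) = -2633149/1171875000 m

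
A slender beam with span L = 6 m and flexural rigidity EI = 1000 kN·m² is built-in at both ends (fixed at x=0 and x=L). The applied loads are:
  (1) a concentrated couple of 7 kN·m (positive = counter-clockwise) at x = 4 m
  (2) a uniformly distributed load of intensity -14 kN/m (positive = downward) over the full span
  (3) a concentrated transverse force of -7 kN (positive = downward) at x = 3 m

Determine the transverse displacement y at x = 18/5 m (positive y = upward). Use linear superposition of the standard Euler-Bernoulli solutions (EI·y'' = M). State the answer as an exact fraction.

Load 1 — applied couple M₀=7 kN·m at a=4 m (b=L-a=2):
  y_1 = (R_Ax³/6 - M_Ax²/2)/EI  [x≤a] with R_A=14/9, M_A=7/3 = ((14/9)·(18/5)³/6 - (7/3)·(18/5)²/2)/1000 = -189/62500 m
Load 2 — uniform load w=-14 kN/m over full span:
  y_2 = -wx²(L-x)²/(24EI) = -(-14)·(18/5)²·(6-(18/5))²/(24·1000) = 3402/78125 m
Load 3 — point force P=-7 kN at a=3 m (b=L-a=3):
  y_3 = -Pa²(L-x)²(3bL-(3b+a)(L-x))/(6L³EI)  [x>a] = -(-7)·3²·(6-(18/5))²·(3·3·6-(3·3+3)·(6-(18/5)))/(6·6³·1000) = 441/62500 m
Superposition: y = Σ y_i = 3717/78125 m ≈ 0.047578 m

y(18/5) = 3717/78125 m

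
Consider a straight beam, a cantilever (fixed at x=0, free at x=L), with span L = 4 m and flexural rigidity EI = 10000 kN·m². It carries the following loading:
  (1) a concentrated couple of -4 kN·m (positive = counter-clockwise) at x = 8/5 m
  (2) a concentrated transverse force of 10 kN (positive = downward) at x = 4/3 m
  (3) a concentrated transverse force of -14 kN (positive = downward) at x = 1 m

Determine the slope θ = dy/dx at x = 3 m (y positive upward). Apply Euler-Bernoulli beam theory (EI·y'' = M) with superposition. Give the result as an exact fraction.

Load 1 — applied couple M₀=-4 kN·m at a=8/5 m (b=L-a=12/5):
  θ_1 = M₀a/EI  [x>a] = (-4)·(8/5)/10000 = -2/3125 rad
Load 2 — point force P=10 kN at a=4/3 m (b=L-a=8/3):
  θ_2 = -Pa²/(2EI)  [x>a] = -10·(4/3)²/(2·10000) = -1/1125 rad
Load 3 — point force P=-14 kN at a=1 m (b=L-a=3):
  θ_3 = -Pa²/(2EI)  [x>a] = -(-14)·1²/(2·10000) = 7/10000 rad
Superposition: θ = Σ θ_i = -373/450000 rad ≈ -0.000829 rad

θ(3) = -373/450000 rad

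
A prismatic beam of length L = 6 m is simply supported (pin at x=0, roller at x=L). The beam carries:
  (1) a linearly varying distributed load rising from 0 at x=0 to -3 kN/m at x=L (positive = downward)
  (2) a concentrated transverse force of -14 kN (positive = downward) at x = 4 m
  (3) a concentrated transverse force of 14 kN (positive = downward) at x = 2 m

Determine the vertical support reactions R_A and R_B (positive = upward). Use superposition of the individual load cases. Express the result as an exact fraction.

R_A = 5/3 kN, R_B = -32/3 kN

Load 1 — triangular load w₀=-3 kN/m (0→w₀ over full span):
  R_A = w₀L/6 = (-3)·6/6 = -3 kN
  R_B = w₀L/3 = (-3)·6/3 = -6 kN
Load 2 — point force P=-14 kN at a=4 m (b=L-a=2):
  R_A = Pb/L = (-14)·2/6 = -14/3 kN
  R_B = Pa/L = (-14)·4/6 = -28/3 kN
Load 3 — point force P=14 kN at a=2 m (b=L-a=4):
  R_A = Pb/L = 14·4/6 = 28/3 kN
  R_B = Pa/L = 14·2/6 = 14/3 kN
Superposition: R_A = 5/3 kN, R_B = -32/3 kN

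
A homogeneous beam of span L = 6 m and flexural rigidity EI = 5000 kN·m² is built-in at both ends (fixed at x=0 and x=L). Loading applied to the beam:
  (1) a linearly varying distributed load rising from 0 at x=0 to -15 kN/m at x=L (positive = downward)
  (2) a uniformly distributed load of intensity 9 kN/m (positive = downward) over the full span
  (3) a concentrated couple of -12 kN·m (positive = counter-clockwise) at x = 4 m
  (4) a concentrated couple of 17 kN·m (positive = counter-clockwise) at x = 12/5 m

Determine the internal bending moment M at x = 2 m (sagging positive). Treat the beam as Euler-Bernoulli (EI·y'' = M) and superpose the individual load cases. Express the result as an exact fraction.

M(2) = 203/25 kN·m

Load 1 — triangular load w₀=-15 kN/m (0→w₀ over full span):
  M_1 = 3w₀Lx/20 - w₀L²/30 - w₀x³/(6L) = 3·(-15)·6·2/20 - (-15)·6²/30 - (-15)·2³/(6·6) = -17/3 kN·m
Load 2 — uniform load w=9 kN/m over full span:
  M_2 = wLx/2 - wL²/12 - wx²/2 = 9·6·2/2 - 9·6²/12 - 9·2²/2 = 9 kN·m
Load 3 — applied couple M₀=-12 kN·m at a=4 m (b=L-a=2):
  M_3 = R_Ax - M_A  [x≤a] with R_A=-8/3, M_A=-4 = (-8/3)·2 - (-4) = -4/3 kN·m
Load 4 — applied couple M₀=17 kN·m at a=12/5 m (b=L-a=18/5):
  M_4 = R_Ax - M_A  [x≤a] with R_A=102/25, M_A=51/25 = (102/25)·2 - (51/25) = 153/25 kN·m
Superposition: M = Σ M_i = 203/25 kN·m ≈ 8.120000 kN·m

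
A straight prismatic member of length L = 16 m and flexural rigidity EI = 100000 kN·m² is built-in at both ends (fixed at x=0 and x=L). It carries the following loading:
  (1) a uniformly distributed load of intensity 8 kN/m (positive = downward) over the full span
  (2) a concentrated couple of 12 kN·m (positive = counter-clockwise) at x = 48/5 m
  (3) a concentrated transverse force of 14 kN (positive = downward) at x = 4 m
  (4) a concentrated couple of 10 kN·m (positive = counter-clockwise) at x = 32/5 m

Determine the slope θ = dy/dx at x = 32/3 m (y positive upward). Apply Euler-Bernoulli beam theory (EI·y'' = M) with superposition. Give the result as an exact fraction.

Load 1 — uniform load w=8 kN/m over full span:
  θ_1 = -wx(L-x)(L-2x)/(12EI) = -8·(32/3)·(16-(32/3))·(16-2·(32/3))/(12·100000) = 512/253125 rad
Load 2 — applied couple M₀=12 kN·m at a=48/5 m (b=L-a=32/5):
  θ_2 = (R_Ax²/2 - M_Ax - M₀(x-a))/EI  [x>a] with R_A=27/25, M_A=96/25 = ((27/25)·(32/3)²/2 - (96/25)·(32/3) - 12·((32/3)-(48/5)))/100000 = 6/78125 rad
Load 3 — point force P=14 kN at a=4 m (b=L-a=12):
  θ_3 = Pa²(L-x)(2bL-(3b+a)(L-x))/(2L³EI)  [x>a] = 14·4²·(16-(32/3))·(2·12·16-(3·12+4)·(16-(32/3)))/(2·16³·100000) = 7/28125 rad
Load 4 — applied couple M₀=10 kN·m at a=32/5 m (b=L-a=48/5):
  θ_4 = (R_Ax²/2 - M_Ax - M₀(x-a))/EI  [x>a] with R_A=9/10, M_A=6/5 = ((9/10)·(32/3)²/2 - (6/5)·(32/3) - 10·((32/3)-(32/5)))/100000 = -2/46875 rad
Superposition: θ = Σ θ_i = 14591/6328125 rad ≈ 0.002306 rad

θ(32/3) = 14591/6328125 rad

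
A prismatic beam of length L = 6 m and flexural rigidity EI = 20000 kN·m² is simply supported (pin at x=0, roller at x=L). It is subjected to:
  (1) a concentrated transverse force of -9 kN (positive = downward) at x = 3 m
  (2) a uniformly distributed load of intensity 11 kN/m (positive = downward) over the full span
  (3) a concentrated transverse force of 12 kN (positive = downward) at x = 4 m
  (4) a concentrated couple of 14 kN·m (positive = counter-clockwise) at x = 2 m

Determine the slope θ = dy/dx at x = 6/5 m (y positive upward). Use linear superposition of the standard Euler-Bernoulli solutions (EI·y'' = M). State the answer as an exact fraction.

θ(6/5) = -110257/30000000 rad

Load 1 — point force P=-9 kN at a=3 m (b=L-a=3):
  θ_1 = -Pb(L²-b²-3x²)/(6LEI)  [x≤a] = -(-9)·3·(6²-3²-3·(6/5)²)/(6·6·20000) = 1701/2000000 rad
Load 2 — uniform load w=11 kN/m over full span:
  θ_2 = -w(L³-6Lx²+4x³)/(24EI) = -11·(6³-6·6·(6/5)²+4·(6/5)³)/(24·20000) = -9801/2500000 rad
Load 3 — point force P=12 kN at a=4 m (b=L-a=2):
  θ_3 = -Pb(L²-b²-3x²)/(6LEI)  [x≤a] = -12·2·(6²-2²-3·(6/5)²)/(6·6·20000) = -173/187500 rad
Load 4 — applied couple M₀=14 kN·m at a=2 m (b=L-a=4):
  θ_4 = (M₀x²/(2L)+C₁)/EI  [x≤a] with C₁=M₀(3b²-L²)/(6L)=14/3 = (14·(6/5)²/(2·6)+(14/3))/20000 = 119/375000 rad
Superposition: θ = Σ θ_i = -110257/30000000 rad ≈ -0.003675 rad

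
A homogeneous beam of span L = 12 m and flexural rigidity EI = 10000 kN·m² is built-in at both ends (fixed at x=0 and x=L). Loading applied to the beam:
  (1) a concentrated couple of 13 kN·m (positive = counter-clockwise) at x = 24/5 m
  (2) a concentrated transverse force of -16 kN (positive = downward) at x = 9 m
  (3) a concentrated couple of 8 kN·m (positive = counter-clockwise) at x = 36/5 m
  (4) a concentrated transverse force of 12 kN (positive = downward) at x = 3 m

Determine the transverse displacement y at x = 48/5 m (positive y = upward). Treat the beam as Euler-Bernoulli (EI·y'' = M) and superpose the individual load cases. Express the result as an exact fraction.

y(48/5) = 63243/15625000 m

Load 1 — applied couple M₀=13 kN·m at a=24/5 m (b=L-a=36/5):
  y_1 = (R_Ax³/6 - M_Ax²/2 - M₀(x-a)²/2)/EI  [x>a] with R_A=39/25, M_A=39/25 = ((39/25)·(48/5)³/6 - (39/25)·(48/5)²/2 - 13·((48/5)-(24/5))²/2)/10000 = 1638/1953125 m
Load 2 — point force P=-16 kN at a=9 m (b=L-a=3):
  y_2 = -Pa²(L-x)²(3bL-(3b+a)(L-x))/(6L³EI)  [x>a] = -(-16)·9²·(12-(48/5))²·(3·3·12-(3·3+9)·(12-(48/5)))/(6·12³·10000) = 729/156250 m
Load 3 — applied couple M₀=8 kN·m at a=36/5 m (b=L-a=24/5):
  y_3 = (R_Ax³/6 - M_Ax²/2 - M₀(x-a)²/2)/EI  [x>a] with R_A=24/25, M_A=64/25 = ((24/25)·(48/5)³/6 - (64/25)·(48/5)²/2 - 8·((48/5)-(36/5))²/2)/10000 = 108/1953125 m
Load 4 — point force P=12 kN at a=3 m (b=L-a=9):
  y_4 = -Pa²(L-x)²(3bL-(3b+a)(L-x))/(6L³EI)  [x>a] = -12·3²·(12-(48/5))²·(3·9·12-(3·9+3)·(12-(48/5)))/(6·12³·10000) = -189/125000 m
Superposition: y = Σ y_i = 63243/15625000 m ≈ 0.004048 m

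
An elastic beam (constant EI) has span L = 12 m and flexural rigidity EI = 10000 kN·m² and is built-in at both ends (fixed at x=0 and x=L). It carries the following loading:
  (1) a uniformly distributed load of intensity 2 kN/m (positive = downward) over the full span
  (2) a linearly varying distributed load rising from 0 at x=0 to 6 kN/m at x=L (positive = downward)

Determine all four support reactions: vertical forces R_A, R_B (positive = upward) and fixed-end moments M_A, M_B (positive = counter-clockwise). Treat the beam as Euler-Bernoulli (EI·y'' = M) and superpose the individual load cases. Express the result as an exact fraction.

Load 1 — uniform load w=2 kN/m over full span:
  R_A = wL/2 = 2·12/2 = 12 kN
  M_A = wL²/12 = 2·12²/12 = 24 kN·m
  R_B = wL/2 = 2·12/2 = 12 kN
  M_B = -wL²/12 = -2·12²/12 = -24 kN·m
Load 2 — triangular load w₀=6 kN/m (0→w₀ over full span):
  R_A = 3w₀L/20 = 3·6·12/20 = 54/5 kN
  M_A = w₀L²/30 = 6·12²/30 = 144/5 kN·m
  R_B = 7w₀L/20 = 7·6·12/20 = 126/5 kN
  M_B = -w₀L²/20 = -6·12²/20 = -216/5 kN·m
Superposition: R_A = 114/5 kN, M_A = 264/5 kN·m, R_B = 186/5 kN, M_B = -336/5 kN·m

R_A = 114/5 kN, M_A = 264/5 kN·m, R_B = 186/5 kN, M_B = -336/5 kN·m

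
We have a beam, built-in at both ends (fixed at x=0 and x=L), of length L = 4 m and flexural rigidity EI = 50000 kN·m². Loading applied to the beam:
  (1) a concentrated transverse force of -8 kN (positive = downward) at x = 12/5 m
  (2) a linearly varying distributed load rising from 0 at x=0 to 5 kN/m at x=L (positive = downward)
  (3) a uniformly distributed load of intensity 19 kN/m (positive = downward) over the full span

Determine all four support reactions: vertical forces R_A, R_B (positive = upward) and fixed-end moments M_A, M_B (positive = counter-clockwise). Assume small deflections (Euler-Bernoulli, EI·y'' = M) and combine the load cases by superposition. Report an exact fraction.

R_A = 4773/125 kN, M_A = 3116/125 kN·m, R_B = 4977/125 kN, M_B = -9272/375 kN·m

Load 1 — point force P=-8 kN at a=12/5 m (b=L-a=8/5):
  R_A = Pb²(3a+b)/L³ = (-8)·(8/5)²·(3·(12/5)+(8/5))/4³ = -352/125 kN
  M_A = Pab²/L² = (-8)·(12/5)·(8/5)²/4² = -384/125 kN·m
  R_B = Pa²(a+3b)/L³ = (-8)·(12/5)²·((12/5)+3·(8/5))/4³ = -648/125 kN
  M_B = -Pa²b/L² = -(-8)·(12/5)²·(8/5)/4² = 576/125 kN·m
Load 2 — triangular load w₀=5 kN/m (0→w₀ over full span):
  R_A = 3w₀L/20 = 3·5·4/20 = 3 kN
  M_A = w₀L²/30 = 5·4²/30 = 8/3 kN·m
  R_B = 7w₀L/20 = 7·5·4/20 = 7 kN
  M_B = -w₀L²/20 = -5·4²/20 = -4 kN·m
Load 3 — uniform load w=19 kN/m over full span:
  R_A = wL/2 = 19·4/2 = 38 kN
  M_A = wL²/12 = 19·4²/12 = 76/3 kN·m
  R_B = wL/2 = 19·4/2 = 38 kN
  M_B = -wL²/12 = -19·4²/12 = -76/3 kN·m
Superposition: R_A = 4773/125 kN, M_A = 3116/125 kN·m, R_B = 4977/125 kN, M_B = -9272/375 kN·m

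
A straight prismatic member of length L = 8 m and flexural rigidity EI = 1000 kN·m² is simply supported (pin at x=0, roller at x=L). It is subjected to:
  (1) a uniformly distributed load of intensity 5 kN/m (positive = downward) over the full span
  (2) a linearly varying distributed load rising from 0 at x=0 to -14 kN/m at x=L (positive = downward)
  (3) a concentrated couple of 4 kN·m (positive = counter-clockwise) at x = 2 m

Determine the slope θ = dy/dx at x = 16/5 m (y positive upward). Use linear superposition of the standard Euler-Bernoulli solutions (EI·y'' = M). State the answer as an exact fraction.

θ(16/5) = 119833/5625000 rad

Load 1 — uniform load w=5 kN/m over full span:
  θ_1 = -w(L³-6Lx²+4x³)/(24EI) = -5·(8³-6·8·(16/5)²+4·(16/5)³)/(24·1000) = -296/9375 rad
Load 2 — triangular load w₀=-14 kN/m (0→w₀ over full span):
  θ_2 = -w₀(7L⁴-30L²x²+15x⁴)/(360LEI) = -(-14)·(7·8⁴-30·8²·(16/5)²+15·(16/5)⁴)/(360·8·1000) = 36176/703125 rad
Load 3 — applied couple M₀=4 kN·m at a=2 m (b=L-a=6):
  θ_3 = (M₀x²/(2L)-M₀(x-a)+C₁)/EI  [x>a] with C₁=M₀(3b²-L²)/(6L)=11/3 = (4·(16/5)²/(2·8)-4·((16/5)-2)+(11/3))/1000 = 107/75000 rad
Superposition: θ = Σ θ_i = 119833/5625000 rad ≈ 0.021304 rad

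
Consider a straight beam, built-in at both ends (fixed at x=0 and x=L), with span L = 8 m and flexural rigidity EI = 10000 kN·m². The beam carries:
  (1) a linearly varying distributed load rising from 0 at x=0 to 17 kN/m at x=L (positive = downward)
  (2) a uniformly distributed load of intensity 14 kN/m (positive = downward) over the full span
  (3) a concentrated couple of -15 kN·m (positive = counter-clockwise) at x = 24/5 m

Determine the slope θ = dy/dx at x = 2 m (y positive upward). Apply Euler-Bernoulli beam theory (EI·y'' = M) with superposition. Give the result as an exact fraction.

θ(2) = -1699/200000 rad

Load 1 — triangular load w₀=17 kN/m (0→w₀ over full span):
  θ_1 = -w₀(2x(L-x)(L-2x)(x+2L)+x²(L-x)²)/(120LEI) = -17·(2·2·(8-2)·(8-2·2)·(2+2·8)+2²·(8-2)²)/(120·8·10000) = -663/200000 rad
Load 2 — uniform load w=14 kN/m over full span:
  θ_2 = -wx(L-x)(L-2x)/(12EI) = -14·2·(8-2)·(8-2·2)/(12·10000) = -7/1250 rad
Load 3 — applied couple M₀=-15 kN·m at a=24/5 m (b=L-a=16/5):
  θ_3 = (R_Ax²/2 - M_Ax)/EI  [x≤a] with R_A=-27/10, M_A=-24/5 = ((-27/10)·2²/2 - (-24/5)·2)/10000 = 21/50000 rad
Superposition: θ = Σ θ_i = -1699/200000 rad ≈ -0.008495 rad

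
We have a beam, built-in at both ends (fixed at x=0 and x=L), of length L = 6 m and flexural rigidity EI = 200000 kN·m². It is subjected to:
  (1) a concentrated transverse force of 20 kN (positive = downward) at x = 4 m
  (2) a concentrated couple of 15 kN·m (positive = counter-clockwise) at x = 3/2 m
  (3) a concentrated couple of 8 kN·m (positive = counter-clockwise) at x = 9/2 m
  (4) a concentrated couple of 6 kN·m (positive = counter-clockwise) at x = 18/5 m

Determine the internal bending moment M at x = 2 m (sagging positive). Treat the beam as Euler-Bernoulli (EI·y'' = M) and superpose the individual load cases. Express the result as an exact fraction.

M(2) = -39107/10800 kN·m

Load 1 — point force P=20 kN at a=4 m (b=L-a=2):
  M_1 = Pb²(3a+b)x/L³ - Pab²/L²  [x≤a] = 20·2²·(3·4+2)·2/6³ - 20·4·2²/6² = 40/27 kN·m
Load 2 — applied couple M₀=15 kN·m at a=3/2 m (b=L-a=9/2):
  M_2 = R_Ax - M_A - M₀  [x>a] with R_A=45/16, M_A=-45/16 = (45/16)·2 - (-45/16) - 15 = -105/16 kN·m
Load 3 — applied couple M₀=8 kN·m at a=9/2 m (b=L-a=3/2):
  M_3 = R_Ax - M_A  [x≤a] with R_A=3/2, M_A=5/2 = (3/2)·2 - (5/2) = 1/2 kN·m
Load 4 — applied couple M₀=6 kN·m at a=18/5 m (b=L-a=12/5):
  M_4 = R_Ax - M_A  [x≤a] with R_A=36/25, M_A=48/25 = (36/25)·2 - (48/25) = 24/25 kN·m
Superposition: M = Σ M_i = -39107/10800 kN·m ≈ -3.621019 kN·m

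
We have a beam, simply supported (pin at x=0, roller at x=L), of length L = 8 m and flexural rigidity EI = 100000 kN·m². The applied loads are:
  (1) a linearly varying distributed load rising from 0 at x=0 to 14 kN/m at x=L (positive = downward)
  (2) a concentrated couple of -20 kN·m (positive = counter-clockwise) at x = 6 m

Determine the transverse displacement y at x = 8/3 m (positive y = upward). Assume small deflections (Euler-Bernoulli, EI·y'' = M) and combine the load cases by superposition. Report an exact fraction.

y(8/3) = -24127/9112500 m

Load 1 — triangular load w₀=14 kN/m (0→w₀ over full span):
  y_1 = -w₀x(7L⁴-10L²x²+3x⁴)/(360LEI) = -14·(8/3)·(7·8⁴-10·8²·(8/3)²+3·(8/3)⁴)/(360·8·100000) = -7168/2278125 m
Load 2 — applied couple M₀=-20 kN·m at a=6 m (b=L-a=2):
  y_2 = (M₀x³/(6L)+C₁x)/EI  [x≤a] with C₁=M₀(3b²-L²)/(6L)=65/3 = ((-20)·(8/3)³/(6·8)+(65/3)·(8/3))/100000 = 101/202500 m
Superposition: y = Σ y_i = -24127/9112500 m ≈ -0.002648 m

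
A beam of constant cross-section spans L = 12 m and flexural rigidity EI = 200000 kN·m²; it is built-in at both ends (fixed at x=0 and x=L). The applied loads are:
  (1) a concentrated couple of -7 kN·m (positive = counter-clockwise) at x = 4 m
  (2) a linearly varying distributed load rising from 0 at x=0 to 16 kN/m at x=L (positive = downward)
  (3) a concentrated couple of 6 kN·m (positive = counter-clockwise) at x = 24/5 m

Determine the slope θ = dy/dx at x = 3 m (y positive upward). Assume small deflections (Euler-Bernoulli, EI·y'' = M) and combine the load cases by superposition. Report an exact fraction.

Load 1 — applied couple M₀=-7 kN·m at a=4 m (b=L-a=8):
  θ_1 = (R_Ax²/2 - M_Ax)/EI  [x≤a] with R_A=-7/9, M_A=0 = ((-7/9)·3²/2 - 0·3)/200000 = -7/400000 rad
Load 2 — triangular load w₀=16 kN/m (0→w₀ over full span):
  θ_2 = -w₀(2x(L-x)(L-2x)(x+2L)+x²(L-x)²)/(120LEI) = -16·(2·3·(12-3)·(12-2·3)·(3+2·12)+3²·(12-3)²)/(120·12·200000) = -1053/2000000 rad
Load 3 — applied couple M₀=6 kN·m at a=24/5 m (b=L-a=36/5):
  θ_3 = (R_Ax²/2 - M_Ax)/EI  [x≤a] with R_A=18/25, M_A=18/25 = ((18/25)·3²/2 - (18/25)·3)/200000 = 27/5000000 rad
Superposition: θ = Σ θ_i = -2693/5000000 rad ≈ -0.000539 rad

θ(3) = -2693/5000000 rad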